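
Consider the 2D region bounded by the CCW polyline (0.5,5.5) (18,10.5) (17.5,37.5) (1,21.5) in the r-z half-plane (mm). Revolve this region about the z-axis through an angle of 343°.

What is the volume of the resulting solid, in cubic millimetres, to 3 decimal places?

Profile (r,z), 4 vertices: (0.5,5.5) (18,10.5) (17.5,37.5) (1,21.5)
edge 0: (0.5,5.5)→(18,10.5)  cross = 0.5·10.5 − 18·5.5 = -93.7500; (r_i+r_j)·cross = 18.5·-93.7500 = -1734.3750
edge 1: (18,10.5)→(17.5,37.5)  cross = 18·37.5 − 17.5·10.5 = 491.2500; (r_i+r_j)·cross = 35.5·491.2500 = 17439.3750
edge 2: (17.5,37.5)→(1,21.5)  cross = 17.5·21.5 − 1·37.5 = 338.7500; (r_i+r_j)·cross = 18.5·338.7500 = 6266.8750
edge 3: (1,21.5)→(0.5,5.5)  cross = 1·5.5 − 0.5·21.5 = -5.2500; (r_i+r_j)·cross = 1.5·-5.2500 = -7.8750
Σcross = 731.0000 → A = |Σcross|/2 = 365.5000 mm²
Σ(r_i+r_j)·cross = 21964.0000 → first moment M = |Σ|/6 = 3660.6667
R_c = M/A = 3660.6667/365.5000 = 10.0155 mm
θ = 343° = 5.986479 rad
V = θ·R_c·A = 5.986479·10.0155·365.5000 = 21914.505 mm³

Volume = 21914.505 mm³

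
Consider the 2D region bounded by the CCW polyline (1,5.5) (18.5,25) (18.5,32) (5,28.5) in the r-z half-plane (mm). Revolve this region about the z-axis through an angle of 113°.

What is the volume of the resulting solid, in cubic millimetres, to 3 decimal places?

Profile (r,z), 4 vertices: (1,5.5) (18.5,25) (18.5,32) (5,28.5)
edge 0: (1,5.5)→(18.5,25)  cross = 1·25 − 18.5·5.5 = -76.7500; (r_i+r_j)·cross = 19.5·-76.7500 = -1496.6250
edge 1: (18.5,25)→(18.5,32)  cross = 18.5·32 − 18.5·25 = 129.5000; (r_i+r_j)·cross = 37·129.5000 = 4791.5000
edge 2: (18.5,32)→(5,28.5)  cross = 18.5·28.5 − 5·32 = 367.2500; (r_i+r_j)·cross = 23.5·367.2500 = 8630.3750
edge 3: (5,28.5)→(1,5.5)  cross = 5·5.5 − 1·28.5 = -1.0000; (r_i+r_j)·cross = 6·-1.0000 = -6.0000
Σcross = 419.0000 → A = |Σcross|/2 = 209.5000 mm²
Σ(r_i+r_j)·cross = 11919.2500 → first moment M = |Σ|/6 = 1986.5417
R_c = M/A = 1986.5417/209.5000 = 9.4823 mm
θ = 113° = 1.972222 rad
V = θ·R_c·A = 1.972222·9.4823·209.5000 = 3917.901 mm³

Volume = 3917.901 mm³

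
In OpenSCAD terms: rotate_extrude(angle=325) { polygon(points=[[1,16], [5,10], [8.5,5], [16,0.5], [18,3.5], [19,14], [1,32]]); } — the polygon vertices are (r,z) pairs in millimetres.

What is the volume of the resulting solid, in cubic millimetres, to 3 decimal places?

Volume = 16282.986 mm³

Profile (r,z), 7 vertices: (1,16) (5,10) (8.5,5) (16,0.5) (18,3.5) (19,14) (1,32)
edge 0: (1,16)→(5,10)  cross = 1·10 − 5·16 = -70.0000; (r_i+r_j)·cross = 6·-70.0000 = -420.0000
edge 1: (5,10)→(8.5,5)  cross = 5·5 − 8.5·10 = -60.0000; (r_i+r_j)·cross = 13.5·-60.0000 = -810.0000
edge 2: (8.5,5)→(16,0.5)  cross = 8.5·0.5 − 16·5 = -75.7500; (r_i+r_j)·cross = 24.5·-75.7500 = -1855.8750
edge 3: (16,0.5)→(18,3.5)  cross = 16·3.5 − 18·0.5 = 47.0000; (r_i+r_j)·cross = 34·47.0000 = 1598.0000
edge 4: (18,3.5)→(19,14)  cross = 18·14 − 19·3.5 = 185.5000; (r_i+r_j)·cross = 37·185.5000 = 6863.5000
edge 5: (19,14)→(1,32)  cross = 19·32 − 1·14 = 594.0000; (r_i+r_j)·cross = 20·594.0000 = 11880.0000
edge 6: (1,32)→(1,16)  cross = 1·16 − 1·32 = -16.0000; (r_i+r_j)·cross = 2·-16.0000 = -32.0000
Σcross = 604.7500 → A = |Σcross|/2 = 302.3750 mm²
Σ(r_i+r_j)·cross = 17223.6250 → first moment M = |Σ|/6 = 2870.6042
R_c = M/A = 2870.6042/302.3750 = 9.4935 mm
θ = 325° = 5.672320 rad
V = θ·R_c·A = 5.672320·9.4935·302.3750 = 16282.986 mm³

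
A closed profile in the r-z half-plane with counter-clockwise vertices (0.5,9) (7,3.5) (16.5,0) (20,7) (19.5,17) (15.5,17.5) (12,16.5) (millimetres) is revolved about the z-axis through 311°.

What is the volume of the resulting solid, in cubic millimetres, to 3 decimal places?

Profile (r,z), 7 vertices: (0.5,9) (7,3.5) (16.5,0) (20,7) (19.5,17) (15.5,17.5) (12,16.5)
edge 0: (0.5,9)→(7,3.5)  cross = 0.5·3.5 − 7·9 = -61.2500; (r_i+r_j)·cross = 7.5·-61.2500 = -459.3750
edge 1: (7,3.5)→(16.5,0)  cross = 7·0 − 16.5·3.5 = -57.7500; (r_i+r_j)·cross = 23.5·-57.7500 = -1357.1250
edge 2: (16.5,0)→(20,7)  cross = 16.5·7 − 20·0 = 115.5000; (r_i+r_j)·cross = 36.5·115.5000 = 4215.7500
edge 3: (20,7)→(19.5,17)  cross = 20·17 − 19.5·7 = 203.5000; (r_i+r_j)·cross = 39.5·203.5000 = 8038.2500
edge 4: (19.5,17)→(15.5,17.5)  cross = 19.5·17.5 − 15.5·17 = 77.7500; (r_i+r_j)·cross = 35·77.7500 = 2721.2500
edge 5: (15.5,17.5)→(12,16.5)  cross = 15.5·16.5 − 12·17.5 = 45.7500; (r_i+r_j)·cross = 27.5·45.7500 = 1258.1250
edge 6: (12,16.5)→(0.5,9)  cross = 12·9 − 0.5·16.5 = 99.7500; (r_i+r_j)·cross = 12.5·99.7500 = 1246.8750
Σcross = 423.2500 → A = |Σcross|/2 = 211.6250 mm²
Σ(r_i+r_j)·cross = 15663.7500 → first moment M = |Σ|/6 = 2610.6250
R_c = M/A = 2610.6250/211.6250 = 12.3361 mm
θ = 311° = 5.427974 rad
V = θ·R_c·A = 5.427974·12.3361·211.6250 = 14170.405 mm³

Volume = 14170.405 mm³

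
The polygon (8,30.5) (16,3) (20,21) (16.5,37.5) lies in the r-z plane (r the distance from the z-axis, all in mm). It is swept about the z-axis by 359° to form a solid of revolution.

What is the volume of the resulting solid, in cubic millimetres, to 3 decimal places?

Profile (r,z), 4 vertices: (8,30.5) (16,3) (20,21) (16.5,37.5)
edge 0: (8,30.5)→(16,3)  cross = 8·3 − 16·30.5 = -464.0000; (r_i+r_j)·cross = 24·-464.0000 = -11136.0000
edge 1: (16,3)→(20,21)  cross = 16·21 − 20·3 = 276.0000; (r_i+r_j)·cross = 36·276.0000 = 9936.0000
edge 2: (20,21)→(16.5,37.5)  cross = 20·37.5 − 16.5·21 = 403.5000; (r_i+r_j)·cross = 36.5·403.5000 = 14727.7500
edge 3: (16.5,37.5)→(8,30.5)  cross = 16.5·30.5 − 8·37.5 = 203.2500; (r_i+r_j)·cross = 24.5·203.2500 = 4979.6250
Σcross = 418.7500 → A = |Σcross|/2 = 209.3750 mm²
Σ(r_i+r_j)·cross = 18507.3750 → first moment M = |Σ|/6 = 3084.5625
R_c = M/A = 3084.5625/209.3750 = 14.7322 mm
θ = 359° = 6.265732 rad
V = θ·R_c·A = 6.265732·14.7322·209.3750 = 19327.042 mm³

Volume = 19327.042 mm³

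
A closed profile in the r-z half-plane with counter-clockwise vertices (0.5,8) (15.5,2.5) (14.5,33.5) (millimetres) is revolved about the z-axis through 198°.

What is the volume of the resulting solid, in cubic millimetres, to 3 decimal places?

Profile (r,z), 3 vertices: (0.5,8) (15.5,2.5) (14.5,33.5)
edge 0: (0.5,8)→(15.5,2.5)  cross = 0.5·2.5 − 15.5·8 = -122.7500; (r_i+r_j)·cross = 16·-122.7500 = -1964.0000
edge 1: (15.5,2.5)→(14.5,33.5)  cross = 15.5·33.5 − 14.5·2.5 = 483.0000; (r_i+r_j)·cross = 30·483.0000 = 14490.0000
edge 2: (14.5,33.5)→(0.5,8)  cross = 14.5·8 − 0.5·33.5 = 99.2500; (r_i+r_j)·cross = 15·99.2500 = 1488.7500
Σcross = 459.5000 → A = |Σcross|/2 = 229.7500 mm²
Σ(r_i+r_j)·cross = 14014.7500 → first moment M = |Σ|/6 = 2335.7917
R_c = M/A = 2335.7917/229.7500 = 10.1667 mm
θ = 198° = 3.455752 rad
V = θ·R_c·A = 3.455752·10.1667·229.7500 = 8071.917 mm³

Volume = 8071.917 mm³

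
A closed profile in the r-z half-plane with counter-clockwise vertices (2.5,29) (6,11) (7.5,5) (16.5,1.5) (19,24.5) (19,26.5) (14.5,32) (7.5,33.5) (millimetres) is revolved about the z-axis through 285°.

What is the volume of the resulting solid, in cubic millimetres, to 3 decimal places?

Volume = 21023.200 mm³

Profile (r,z), 8 vertices: (2.5,29) (6,11) (7.5,5) (16.5,1.5) (19,24.5) (19,26.5) (14.5,32) (7.5,33.5)
edge 0: (2.5,29)→(6,11)  cross = 2.5·11 − 6·29 = -146.5000; (r_i+r_j)·cross = 8.5·-146.5000 = -1245.2500
edge 1: (6,11)→(7.5,5)  cross = 6·5 − 7.5·11 = -52.5000; (r_i+r_j)·cross = 13.5·-52.5000 = -708.7500
edge 2: (7.5,5)→(16.5,1.5)  cross = 7.5·1.5 − 16.5·5 = -71.2500; (r_i+r_j)·cross = 24·-71.2500 = -1710.0000
edge 3: (16.5,1.5)→(19,24.5)  cross = 16.5·24.5 − 19·1.5 = 375.7500; (r_i+r_j)·cross = 35.5·375.7500 = 13339.1250
edge 4: (19,24.5)→(19,26.5)  cross = 19·26.5 − 19·24.5 = 38.0000; (r_i+r_j)·cross = 38·38.0000 = 1444.0000
edge 5: (19,26.5)→(14.5,32)  cross = 19·32 − 14.5·26.5 = 223.7500; (r_i+r_j)·cross = 33.5·223.7500 = 7495.6250
edge 6: (14.5,32)→(7.5,33.5)  cross = 14.5·33.5 − 7.5·32 = 245.7500; (r_i+r_j)·cross = 22·245.7500 = 5406.5000
edge 7: (7.5,33.5)→(2.5,29)  cross = 7.5·29 − 2.5·33.5 = 133.7500; (r_i+r_j)·cross = 10·133.7500 = 1337.5000
Σcross = 746.7500 → A = |Σcross|/2 = 373.3750 mm²
Σ(r_i+r_j)·cross = 25358.7500 → first moment M = |Σ|/6 = 4226.4583
R_c = M/A = 4226.4583/373.3750 = 11.3196 mm
θ = 285° = 4.974188 rad
V = θ·R_c·A = 4.974188·11.3196·373.3750 = 21023.200 mm³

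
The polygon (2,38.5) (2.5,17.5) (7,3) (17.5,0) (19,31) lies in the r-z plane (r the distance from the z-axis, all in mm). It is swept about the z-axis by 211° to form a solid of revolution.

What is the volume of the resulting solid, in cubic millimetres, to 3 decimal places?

Profile (r,z), 5 vertices: (2,38.5) (2.5,17.5) (7,3) (17.5,0) (19,31)
edge 0: (2,38.5)→(2.5,17.5)  cross = 2·17.5 − 2.5·38.5 = -61.2500; (r_i+r_j)·cross = 4.5·-61.2500 = -275.6250
edge 1: (2.5,17.5)→(7,3)  cross = 2.5·3 − 7·17.5 = -115.0000; (r_i+r_j)·cross = 9.5·-115.0000 = -1092.5000
edge 2: (7,3)→(17.5,0)  cross = 7·0 − 17.5·3 = -52.5000; (r_i+r_j)·cross = 24.5·-52.5000 = -1286.2500
edge 3: (17.5,0)→(19,31)  cross = 17.5·31 − 19·0 = 542.5000; (r_i+r_j)·cross = 36.5·542.5000 = 19801.2500
edge 4: (19,31)→(2,38.5)  cross = 19·38.5 − 2·31 = 669.5000; (r_i+r_j)·cross = 21·669.5000 = 14059.5000
Σcross = 983.2500 → A = |Σcross|/2 = 491.6250 mm²
Σ(r_i+r_j)·cross = 31206.3750 → first moment M = |Σ|/6 = 5201.0625
R_c = M/A = 5201.0625/491.6250 = 10.5793 mm
θ = 211° = 3.682645 rad
V = θ·R_c·A = 3.682645·10.5793·491.6250 = 19153.665 mm³

Volume = 19153.665 mm³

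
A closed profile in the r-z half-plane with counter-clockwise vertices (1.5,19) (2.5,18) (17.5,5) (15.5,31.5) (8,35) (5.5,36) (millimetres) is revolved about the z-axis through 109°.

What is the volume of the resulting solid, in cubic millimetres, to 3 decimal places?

Volume = 5698.111 mm³

Profile (r,z), 6 vertices: (1.5,19) (2.5,18) (17.5,5) (15.5,31.5) (8,35) (5.5,36)
edge 0: (1.5,19)→(2.5,18)  cross = 1.5·18 − 2.5·19 = -20.5000; (r_i+r_j)·cross = 4·-20.5000 = -82.0000
edge 1: (2.5,18)→(17.5,5)  cross = 2.5·5 − 17.5·18 = -302.5000; (r_i+r_j)·cross = 20·-302.5000 = -6050.0000
edge 2: (17.5,5)→(15.5,31.5)  cross = 17.5·31.5 − 15.5·5 = 473.7500; (r_i+r_j)·cross = 33·473.7500 = 15633.7500
edge 3: (15.5,31.5)→(8,35)  cross = 15.5·35 − 8·31.5 = 290.5000; (r_i+r_j)·cross = 23.5·290.5000 = 6826.7500
edge 4: (8,35)→(5.5,36)  cross = 8·36 − 5.5·35 = 95.5000; (r_i+r_j)·cross = 13.5·95.5000 = 1289.2500
edge 5: (5.5,36)→(1.5,19)  cross = 5.5·19 − 1.5·36 = 50.5000; (r_i+r_j)·cross = 7·50.5000 = 353.5000
Σcross = 587.2500 → A = |Σcross|/2 = 293.6250 mm²
Σ(r_i+r_j)·cross = 17971.2500 → first moment M = |Σ|/6 = 2995.2083
R_c = M/A = 2995.2083/293.6250 = 10.2008 mm
θ = 109° = 1.902409 rad
V = θ·R_c·A = 1.902409·10.2008·293.6250 = 5698.111 mm³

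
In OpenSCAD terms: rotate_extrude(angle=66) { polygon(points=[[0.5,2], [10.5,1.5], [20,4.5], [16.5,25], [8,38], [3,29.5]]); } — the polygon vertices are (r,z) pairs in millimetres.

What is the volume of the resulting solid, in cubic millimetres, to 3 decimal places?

Profile (r,z), 6 vertices: (0.5,2) (10.5,1.5) (20,4.5) (16.5,25) (8,38) (3,29.5)
edge 0: (0.5,2)→(10.5,1.5)  cross = 0.5·1.5 − 10.5·2 = -20.2500; (r_i+r_j)·cross = 11·-20.2500 = -222.7500
edge 1: (10.5,1.5)→(20,4.5)  cross = 10.5·4.5 − 20·1.5 = 17.2500; (r_i+r_j)·cross = 30.5·17.2500 = 526.1250
edge 2: (20,4.5)→(16.5,25)  cross = 20·25 − 16.5·4.5 = 425.7500; (r_i+r_j)·cross = 36.5·425.7500 = 15539.8750
edge 3: (16.5,25)→(8,38)  cross = 16.5·38 − 8·25 = 427.0000; (r_i+r_j)·cross = 24.5·427.0000 = 10461.5000
edge 4: (8,38)→(3,29.5)  cross = 8·29.5 − 3·38 = 122.0000; (r_i+r_j)·cross = 11·122.0000 = 1342.0000
edge 5: (3,29.5)→(0.5,2)  cross = 3·2 − 0.5·29.5 = -8.7500; (r_i+r_j)·cross = 3.5·-8.7500 = -30.6250
Σcross = 963.0000 → A = |Σcross|/2 = 481.5000 mm²
Σ(r_i+r_j)·cross = 27616.1250 → first moment M = |Σ|/6 = 4602.6875
R_c = M/A = 4602.6875/481.5000 = 9.5591 mm
θ = 66° = 1.151917 rad
V = θ·R_c·A = 1.151917·9.5591·481.5000 = 5301.915 mm³

Volume = 5301.915 mm³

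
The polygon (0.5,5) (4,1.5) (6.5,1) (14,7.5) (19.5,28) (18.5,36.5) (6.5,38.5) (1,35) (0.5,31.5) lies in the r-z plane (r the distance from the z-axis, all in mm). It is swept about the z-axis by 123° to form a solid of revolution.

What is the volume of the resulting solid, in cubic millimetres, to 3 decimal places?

Volume = 10540.835 mm³

Profile (r,z), 9 vertices: (0.5,5) (4,1.5) (6.5,1) (14,7.5) (19.5,28) (18.5,36.5) (6.5,38.5) (1,35) (0.5,31.5)
edge 0: (0.5,5)→(4,1.5)  cross = 0.5·1.5 − 4·5 = -19.2500; (r_i+r_j)·cross = 4.5·-19.2500 = -86.6250
edge 1: (4,1.5)→(6.5,1)  cross = 4·1 − 6.5·1.5 = -5.7500; (r_i+r_j)·cross = 10.5·-5.7500 = -60.3750
edge 2: (6.5,1)→(14,7.5)  cross = 6.5·7.5 − 14·1 = 34.7500; (r_i+r_j)·cross = 20.5·34.7500 = 712.3750
edge 3: (14,7.5)→(19.5,28)  cross = 14·28 − 19.5·7.5 = 245.7500; (r_i+r_j)·cross = 33.5·245.7500 = 8232.6250
edge 4: (19.5,28)→(18.5,36.5)  cross = 19.5·36.5 − 18.5·28 = 193.7500; (r_i+r_j)·cross = 38·193.7500 = 7362.5000
edge 5: (18.5,36.5)→(6.5,38.5)  cross = 18.5·38.5 − 6.5·36.5 = 475.0000; (r_i+r_j)·cross = 25·475.0000 = 11875.0000
edge 6: (6.5,38.5)→(1,35)  cross = 6.5·35 − 1·38.5 = 189.0000; (r_i+r_j)·cross = 7.5·189.0000 = 1417.5000
edge 7: (1,35)→(0.5,31.5)  cross = 1·31.5 − 0.5·35 = 14.0000; (r_i+r_j)·cross = 1.5·14.0000 = 21.0000
edge 8: (0.5,31.5)→(0.5,5)  cross = 0.5·5 − 0.5·31.5 = -13.2500; (r_i+r_j)·cross = 1·-13.2500 = -13.2500
Σcross = 1114.0000 → A = |Σcross|/2 = 557.0000 mm²
Σ(r_i+r_j)·cross = 29460.7500 → first moment M = |Σ|/6 = 4910.1250
R_c = M/A = 4910.1250/557.0000 = 8.8153 mm
θ = 123° = 2.146755 rad
V = θ·R_c·A = 2.146755·8.8153·557.0000 = 10540.835 mm³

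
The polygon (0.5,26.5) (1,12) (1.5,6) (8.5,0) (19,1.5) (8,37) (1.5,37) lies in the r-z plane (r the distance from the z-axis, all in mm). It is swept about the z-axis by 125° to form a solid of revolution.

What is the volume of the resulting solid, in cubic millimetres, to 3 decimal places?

Profile (r,z), 7 vertices: (0.5,26.5) (1,12) (1.5,6) (8.5,0) (19,1.5) (8,37) (1.5,37)
edge 0: (0.5,26.5)→(1,12)  cross = 0.5·12 − 1·26.5 = -20.5000; (r_i+r_j)·cross = 1.5·-20.5000 = -30.7500
edge 1: (1,12)→(1.5,6)  cross = 1·6 − 1.5·12 = -12.0000; (r_i+r_j)·cross = 2.5·-12.0000 = -30.0000
edge 2: (1.5,6)→(8.5,0)  cross = 1.5·0 − 8.5·6 = -51.0000; (r_i+r_j)·cross = 10·-51.0000 = -510.0000
edge 3: (8.5,0)→(19,1.5)  cross = 8.5·1.5 − 19·0 = 12.7500; (r_i+r_j)·cross = 27.5·12.7500 = 350.6250
edge 4: (19,1.5)→(8,37)  cross = 19·37 − 8·1.5 = 691.0000; (r_i+r_j)·cross = 27·691.0000 = 18657.0000
edge 5: (8,37)→(1.5,37)  cross = 8·37 − 1.5·37 = 240.5000; (r_i+r_j)·cross = 9.5·240.5000 = 2284.7500
edge 6: (1.5,37)→(0.5,26.5)  cross = 1.5·26.5 − 0.5·37 = 21.2500; (r_i+r_j)·cross = 2·21.2500 = 42.5000
Σcross = 882.0000 → A = |Σcross|/2 = 441.0000 mm²
Σ(r_i+r_j)·cross = 20764.1250 → first moment M = |Σ|/6 = 3460.6875
R_c = M/A = 3460.6875/441.0000 = 7.8474 mm
θ = 125° = 2.181662 rad
V = θ·R_c·A = 2.181662·7.8474·441.0000 = 7550.049 mm³

Volume = 7550.049 mm³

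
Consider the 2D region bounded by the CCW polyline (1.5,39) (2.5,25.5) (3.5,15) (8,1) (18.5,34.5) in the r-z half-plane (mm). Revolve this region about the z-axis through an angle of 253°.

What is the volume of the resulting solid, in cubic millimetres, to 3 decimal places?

Profile (r,z), 5 vertices: (1.5,39) (2.5,25.5) (3.5,15) (8,1) (18.5,34.5)
edge 0: (1.5,39)→(2.5,25.5)  cross = 1.5·25.5 − 2.5·39 = -59.2500; (r_i+r_j)·cross = 4·-59.2500 = -237.0000
edge 1: (2.5,25.5)→(3.5,15)  cross = 2.5·15 − 3.5·25.5 = -51.7500; (r_i+r_j)·cross = 6·-51.7500 = -310.5000
edge 2: (3.5,15)→(8,1)  cross = 3.5·1 − 8·15 = -116.5000; (r_i+r_j)·cross = 11.5·-116.5000 = -1339.7500
edge 3: (8,1)→(18.5,34.5)  cross = 8·34.5 − 18.5·1 = 257.5000; (r_i+r_j)·cross = 26.5·257.5000 = 6823.7500
edge 4: (18.5,34.5)→(1.5,39)  cross = 18.5·39 − 1.5·34.5 = 669.7500; (r_i+r_j)·cross = 20·669.7500 = 13395.0000
Σcross = 699.7500 → A = |Σcross|/2 = 349.8750 mm²
Σ(r_i+r_j)·cross = 18331.5000 → first moment M = |Σ|/6 = 3055.2500
R_c = M/A = 3055.2500/349.8750 = 8.7324 mm
θ = 253° = 4.415683 rad
V = θ·R_c·A = 4.415683·8.7324·349.8750 = 13491.016 mm³

Volume = 13491.016 mm³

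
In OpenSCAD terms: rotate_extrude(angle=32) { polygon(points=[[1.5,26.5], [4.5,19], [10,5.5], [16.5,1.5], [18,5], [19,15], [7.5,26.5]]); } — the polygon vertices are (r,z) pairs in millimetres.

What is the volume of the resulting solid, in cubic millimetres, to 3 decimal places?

Volume = 1418.068 mm³

Profile (r,z), 7 vertices: (1.5,26.5) (4.5,19) (10,5.5) (16.5,1.5) (18,5) (19,15) (7.5,26.5)
edge 0: (1.5,26.5)→(4.5,19)  cross = 1.5·19 − 4.5·26.5 = -90.7500; (r_i+r_j)·cross = 6·-90.7500 = -544.5000
edge 1: (4.5,19)→(10,5.5)  cross = 4.5·5.5 − 10·19 = -165.2500; (r_i+r_j)·cross = 14.5·-165.2500 = -2396.1250
edge 2: (10,5.5)→(16.5,1.5)  cross = 10·1.5 − 16.5·5.5 = -75.7500; (r_i+r_j)·cross = 26.5·-75.7500 = -2007.3750
edge 3: (16.5,1.5)→(18,5)  cross = 16.5·5 − 18·1.5 = 55.5000; (r_i+r_j)·cross = 34.5·55.5000 = 1914.7500
edge 4: (18,5)→(19,15)  cross = 18·15 − 19·5 = 175.0000; (r_i+r_j)·cross = 37·175.0000 = 6475.0000
edge 5: (19,15)→(7.5,26.5)  cross = 19·26.5 − 7.5·15 = 391.0000; (r_i+r_j)·cross = 26.5·391.0000 = 10361.5000
edge 6: (7.5,26.5)→(1.5,26.5)  cross = 7.5·26.5 − 1.5·26.5 = 159.0000; (r_i+r_j)·cross = 9·159.0000 = 1431.0000
Σcross = 448.7500 → A = |Σcross|/2 = 224.3750 mm²
Σ(r_i+r_j)·cross = 15234.2500 → first moment M = |Σ|/6 = 2539.0417
R_c = M/A = 2539.0417/224.3750 = 11.3161 mm
θ = 32° = 0.558505 rad
V = θ·R_c·A = 0.558505·11.3161·224.3750 = 1418.068 mm³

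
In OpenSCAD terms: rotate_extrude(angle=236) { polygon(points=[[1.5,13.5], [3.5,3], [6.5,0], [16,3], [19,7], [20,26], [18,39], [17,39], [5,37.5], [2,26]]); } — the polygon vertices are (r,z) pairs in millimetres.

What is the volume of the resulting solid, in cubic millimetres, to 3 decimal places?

Profile (r,z), 10 vertices: (1.5,13.5) (3.5,3) (6.5,0) (16,3) (19,7) (20,26) (18,39) (17,39) (5,37.5) (2,26)
edge 0: (1.5,13.5)→(3.5,3)  cross = 1.5·3 − 3.5·13.5 = -42.7500; (r_i+r_j)·cross = 5·-42.7500 = -213.7500
edge 1: (3.5,3)→(6.5,0)  cross = 3.5·0 − 6.5·3 = -19.5000; (r_i+r_j)·cross = 10·-19.5000 = -195.0000
edge 2: (6.5,0)→(16,3)  cross = 6.5·3 − 16·0 = 19.5000; (r_i+r_j)·cross = 22.5·19.5000 = 438.7500
edge 3: (16,3)→(19,7)  cross = 16·7 − 19·3 = 55.0000; (r_i+r_j)·cross = 35·55.0000 = 1925.0000
edge 4: (19,7)→(20,26)  cross = 19·26 − 20·7 = 354.0000; (r_i+r_j)·cross = 39·354.0000 = 13806.0000
edge 5: (20,26)→(18,39)  cross = 20·39 − 18·26 = 312.0000; (r_i+r_j)·cross = 38·312.0000 = 11856.0000
edge 6: (18,39)→(17,39)  cross = 18·39 − 17·39 = 39.0000; (r_i+r_j)·cross = 35·39.0000 = 1365.0000
edge 7: (17,39)→(5,37.5)  cross = 17·37.5 − 5·39 = 442.5000; (r_i+r_j)·cross = 22·442.5000 = 9735.0000
edge 8: (5,37.5)→(2,26)  cross = 5·26 − 2·37.5 = 55.0000; (r_i+r_j)·cross = 7·55.0000 = 385.0000
edge 9: (2,26)→(1.5,13.5)  cross = 2·13.5 − 1.5·26 = -12.0000; (r_i+r_j)·cross = 3.5·-12.0000 = -42.0000
Σcross = 1202.7500 → A = |Σcross|/2 = 601.3750 mm²
Σ(r_i+r_j)·cross = 39060.0000 → first moment M = |Σ|/6 = 6510.0000
R_c = M/A = 6510.0000/601.3750 = 10.8252 mm
θ = 236° = 4.118977 rad
V = θ·R_c·A = 4.118977·10.8252·601.3750 = 26814.540 mm³

Volume = 26814.540 mm³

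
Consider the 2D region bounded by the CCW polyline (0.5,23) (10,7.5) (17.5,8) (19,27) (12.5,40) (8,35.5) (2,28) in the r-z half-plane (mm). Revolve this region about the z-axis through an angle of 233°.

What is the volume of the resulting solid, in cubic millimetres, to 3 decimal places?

Volume = 17194.250 mm³

Profile (r,z), 7 vertices: (0.5,23) (10,7.5) (17.5,8) (19,27) (12.5,40) (8,35.5) (2,28)
edge 0: (0.5,23)→(10,7.5)  cross = 0.5·7.5 − 10·23 = -226.2500; (r_i+r_j)·cross = 10.5·-226.2500 = -2375.6250
edge 1: (10,7.5)→(17.5,8)  cross = 10·8 − 17.5·7.5 = -51.2500; (r_i+r_j)·cross = 27.5·-51.2500 = -1409.3750
edge 2: (17.5,8)→(19,27)  cross = 17.5·27 − 19·8 = 320.5000; (r_i+r_j)·cross = 36.5·320.5000 = 11698.2500
edge 3: (19,27)→(12.5,40)  cross = 19·40 − 12.5·27 = 422.5000; (r_i+r_j)·cross = 31.5·422.5000 = 13308.7500
edge 4: (12.5,40)→(8,35.5)  cross = 12.5·35.5 − 8·40 = 123.7500; (r_i+r_j)·cross = 20.5·123.7500 = 2536.8750
edge 5: (8,35.5)→(2,28)  cross = 8·28 − 2·35.5 = 153.0000; (r_i+r_j)·cross = 10·153.0000 = 1530.0000
edge 6: (2,28)→(0.5,23)  cross = 2·23 − 0.5·28 = 32.0000; (r_i+r_j)·cross = 2.5·32.0000 = 80.0000
Σcross = 774.2500 → A = |Σcross|/2 = 387.1250 mm²
Σ(r_i+r_j)·cross = 25368.8750 → first moment M = |Σ|/6 = 4228.1458
R_c = M/A = 4228.1458/387.1250 = 10.9219 mm
θ = 233° = 4.066617 rad
V = θ·R_c·A = 4.066617·10.9219·387.1250 = 17194.250 mm³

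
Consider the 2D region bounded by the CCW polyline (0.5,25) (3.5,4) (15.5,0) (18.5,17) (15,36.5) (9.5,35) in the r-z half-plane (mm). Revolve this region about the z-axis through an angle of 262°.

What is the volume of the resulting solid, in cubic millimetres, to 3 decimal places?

Volume = 21403.959 mm³

Profile (r,z), 6 vertices: (0.5,25) (3.5,4) (15.5,0) (18.5,17) (15,36.5) (9.5,35)
edge 0: (0.5,25)→(3.5,4)  cross = 0.5·4 − 3.5·25 = -85.5000; (r_i+r_j)·cross = 4·-85.5000 = -342.0000
edge 1: (3.5,4)→(15.5,0)  cross = 3.5·0 − 15.5·4 = -62.0000; (r_i+r_j)·cross = 19·-62.0000 = -1178.0000
edge 2: (15.5,0)→(18.5,17)  cross = 15.5·17 − 18.5·0 = 263.5000; (r_i+r_j)·cross = 34·263.5000 = 8959.0000
edge 3: (18.5,17)→(15,36.5)  cross = 18.5·36.5 − 15·17 = 420.2500; (r_i+r_j)·cross = 33.5·420.2500 = 14078.3750
edge 4: (15,36.5)→(9.5,35)  cross = 15·35 − 9.5·36.5 = 178.2500; (r_i+r_j)·cross = 24.5·178.2500 = 4367.1250
edge 5: (9.5,35)→(0.5,25)  cross = 9.5·25 − 0.5·35 = 220.0000; (r_i+r_j)·cross = 10·220.0000 = 2200.0000
Σcross = 934.5000 → A = |Σcross|/2 = 467.2500 mm²
Σ(r_i+r_j)·cross = 28084.5000 → first moment M = |Σ|/6 = 4680.7500
R_c = M/A = 4680.7500/467.2500 = 10.0177 mm
θ = 262° = 4.572763 rad
V = θ·R_c·A = 4.572763·10.0177·467.2500 = 21403.959 mm³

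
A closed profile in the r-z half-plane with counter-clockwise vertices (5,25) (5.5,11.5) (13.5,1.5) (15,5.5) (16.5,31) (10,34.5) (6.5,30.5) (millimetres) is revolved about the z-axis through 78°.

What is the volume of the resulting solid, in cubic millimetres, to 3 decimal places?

Volume = 4072.329 mm³

Profile (r,z), 7 vertices: (5,25) (5.5,11.5) (13.5,1.5) (15,5.5) (16.5,31) (10,34.5) (6.5,30.5)
edge 0: (5,25)→(5.5,11.5)  cross = 5·11.5 − 5.5·25 = -80.0000; (r_i+r_j)·cross = 10.5·-80.0000 = -840.0000
edge 1: (5.5,11.5)→(13.5,1.5)  cross = 5.5·1.5 − 13.5·11.5 = -147.0000; (r_i+r_j)·cross = 19·-147.0000 = -2793.0000
edge 2: (13.5,1.5)→(15,5.5)  cross = 13.5·5.5 − 15·1.5 = 51.7500; (r_i+r_j)·cross = 28.5·51.7500 = 1474.8750
edge 3: (15,5.5)→(16.5,31)  cross = 15·31 − 16.5·5.5 = 374.2500; (r_i+r_j)·cross = 31.5·374.2500 = 11788.8750
edge 4: (16.5,31)→(10,34.5)  cross = 16.5·34.5 − 10·31 = 259.2500; (r_i+r_j)·cross = 26.5·259.2500 = 6870.1250
edge 5: (10,34.5)→(6.5,30.5)  cross = 10·30.5 − 6.5·34.5 = 80.7500; (r_i+r_j)·cross = 16.5·80.7500 = 1332.3750
edge 6: (6.5,30.5)→(5,25)  cross = 6.5·25 − 5·30.5 = 10.0000; (r_i+r_j)·cross = 11.5·10.0000 = 115.0000
Σcross = 549.0000 → A = |Σcross|/2 = 274.5000 mm²
Σ(r_i+r_j)·cross = 17948.2500 → first moment M = |Σ|/6 = 2991.3750
R_c = M/A = 2991.3750/274.5000 = 10.8975 mm
θ = 78° = 1.361357 rad
V = θ·R_c·A = 1.361357·10.8975·274.5000 = 4072.329 mm³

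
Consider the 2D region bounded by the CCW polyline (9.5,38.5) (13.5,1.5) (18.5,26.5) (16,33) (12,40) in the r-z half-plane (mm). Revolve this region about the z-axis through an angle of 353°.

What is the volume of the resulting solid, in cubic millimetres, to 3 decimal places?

Volume = 14337.446 mm³

Profile (r,z), 5 vertices: (9.5,38.5) (13.5,1.5) (18.5,26.5) (16,33) (12,40)
edge 0: (9.5,38.5)→(13.5,1.5)  cross = 9.5·1.5 − 13.5·38.5 = -505.5000; (r_i+r_j)·cross = 23·-505.5000 = -11626.5000
edge 1: (13.5,1.5)→(18.5,26.5)  cross = 13.5·26.5 − 18.5·1.5 = 330.0000; (r_i+r_j)·cross = 32·330.0000 = 10560.0000
edge 2: (18.5,26.5)→(16,33)  cross = 18.5·33 − 16·26.5 = 186.5000; (r_i+r_j)·cross = 34.5·186.5000 = 6434.2500
edge 3: (16,33)→(12,40)  cross = 16·40 − 12·33 = 244.0000; (r_i+r_j)·cross = 28·244.0000 = 6832.0000
edge 4: (12,40)→(9.5,38.5)  cross = 12·38.5 − 9.5·40 = 82.0000; (r_i+r_j)·cross = 21.5·82.0000 = 1763.0000
Σcross = 337.0000 → A = |Σcross|/2 = 168.5000 mm²
Σ(r_i+r_j)·cross = 13962.7500 → first moment M = |Σ|/6 = 2327.1250
R_c = M/A = 2327.1250/168.5000 = 13.8108 mm
θ = 353° = 6.161012 rad
V = θ·R_c·A = 6.161012·13.8108·168.5000 = 14337.446 mm³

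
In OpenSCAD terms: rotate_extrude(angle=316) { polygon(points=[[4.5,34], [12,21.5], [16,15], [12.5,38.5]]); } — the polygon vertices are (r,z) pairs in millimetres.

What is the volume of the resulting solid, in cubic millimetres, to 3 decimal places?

Profile (r,z), 4 vertices: (4.5,34) (12,21.5) (16,15) (12.5,38.5)
edge 0: (4.5,34)→(12,21.5)  cross = 4.5·21.5 − 12·34 = -311.2500; (r_i+r_j)·cross = 16.5·-311.2500 = -5135.6250
edge 1: (12,21.5)→(16,15)  cross = 12·15 − 16·21.5 = -164.0000; (r_i+r_j)·cross = 28·-164.0000 = -4592.0000
edge 2: (16,15)→(12.5,38.5)  cross = 16·38.5 − 12.5·15 = 428.5000; (r_i+r_j)·cross = 28.5·428.5000 = 12212.2500
edge 3: (12.5,38.5)→(4.5,34)  cross = 12.5·34 − 4.5·38.5 = 251.7500; (r_i+r_j)·cross = 17·251.7500 = 4279.7500
Σcross = 205.0000 → A = |Σcross|/2 = 102.5000 mm²
Σ(r_i+r_j)·cross = 6764.3750 → first moment M = |Σ|/6 = 1127.3958
R_c = M/A = 1127.3958/102.5000 = 10.9990 mm
θ = 316° = 5.515240 rad
V = θ·R_c·A = 5.515240·10.9990·102.5000 = 6217.859 mm³

Volume = 6217.859 mm³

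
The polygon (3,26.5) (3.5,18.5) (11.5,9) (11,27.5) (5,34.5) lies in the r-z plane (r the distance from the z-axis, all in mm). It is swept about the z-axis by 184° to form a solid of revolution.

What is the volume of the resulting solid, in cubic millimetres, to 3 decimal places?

Profile (r,z), 5 vertices: (3,26.5) (3.5,18.5) (11.5,9) (11,27.5) (5,34.5)
edge 0: (3,26.5)→(3.5,18.5)  cross = 3·18.5 − 3.5·26.5 = -37.2500; (r_i+r_j)·cross = 6.5·-37.2500 = -242.1250
edge 1: (3.5,18.5)→(11.5,9)  cross = 3.5·9 − 11.5·18.5 = -181.2500; (r_i+r_j)·cross = 15·-181.2500 = -2718.7500
edge 2: (11.5,9)→(11,27.5)  cross = 11.5·27.5 − 11·9 = 217.2500; (r_i+r_j)·cross = 22.5·217.2500 = 4888.1250
edge 3: (11,27.5)→(5,34.5)  cross = 11·34.5 − 5·27.5 = 242.0000; (r_i+r_j)·cross = 16·242.0000 = 3872.0000
edge 4: (5,34.5)→(3,26.5)  cross = 5·26.5 − 3·34.5 = 29.0000; (r_i+r_j)·cross = 8·29.0000 = 232.0000
Σcross = 269.7500 → A = |Σcross|/2 = 134.8750 mm²
Σ(r_i+r_j)·cross = 6031.2500 → first moment M = |Σ|/6 = 1005.2083
R_c = M/A = 1005.2083/134.8750 = 7.4529 mm
θ = 184° = 3.211406 rad
V = θ·R_c·A = 3.211406·7.4529·134.8750 = 3228.132 mm³

Volume = 3228.132 mm³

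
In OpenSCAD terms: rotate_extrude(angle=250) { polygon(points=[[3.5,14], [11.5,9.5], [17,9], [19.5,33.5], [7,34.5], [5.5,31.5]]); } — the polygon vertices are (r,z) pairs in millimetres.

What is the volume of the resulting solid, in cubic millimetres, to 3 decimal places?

Volume = 16370.098 mm³

Profile (r,z), 6 vertices: (3.5,14) (11.5,9.5) (17,9) (19.5,33.5) (7,34.5) (5.5,31.5)
edge 0: (3.5,14)→(11.5,9.5)  cross = 3.5·9.5 − 11.5·14 = -127.7500; (r_i+r_j)·cross = 15·-127.7500 = -1916.2500
edge 1: (11.5,9.5)→(17,9)  cross = 11.5·9 − 17·9.5 = -58.0000; (r_i+r_j)·cross = 28.5·-58.0000 = -1653.0000
edge 2: (17,9)→(19.5,33.5)  cross = 17·33.5 − 19.5·9 = 394.0000; (r_i+r_j)·cross = 36.5·394.0000 = 14381.0000
edge 3: (19.5,33.5)→(7,34.5)  cross = 19.5·34.5 − 7·33.5 = 438.2500; (r_i+r_j)·cross = 26.5·438.2500 = 11613.6250
edge 4: (7,34.5)→(5.5,31.5)  cross = 7·31.5 − 5.5·34.5 = 30.7500; (r_i+r_j)·cross = 12.5·30.7500 = 384.3750
edge 5: (5.5,31.5)→(3.5,14)  cross = 5.5·14 − 3.5·31.5 = -33.2500; (r_i+r_j)·cross = 9·-33.2500 = -299.2500
Σcross = 644.0000 → A = |Σcross|/2 = 322.0000 mm²
Σ(r_i+r_j)·cross = 22510.5000 → first moment M = |Σ|/6 = 3751.7500
R_c = M/A = 3751.7500/322.0000 = 11.6514 mm
θ = 250° = 4.363323 rad
V = θ·R_c·A = 4.363323·11.6514·322.0000 = 16370.098 mm³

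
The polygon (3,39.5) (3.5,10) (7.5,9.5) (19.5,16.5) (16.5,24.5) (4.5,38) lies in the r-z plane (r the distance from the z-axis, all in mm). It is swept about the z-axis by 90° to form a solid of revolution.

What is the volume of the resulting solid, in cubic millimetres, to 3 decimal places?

Volume = 4163.788 mm³

Profile (r,z), 6 vertices: (3,39.5) (3.5,10) (7.5,9.5) (19.5,16.5) (16.5,24.5) (4.5,38)
edge 0: (3,39.5)→(3.5,10)  cross = 3·10 − 3.5·39.5 = -108.2500; (r_i+r_j)·cross = 6.5·-108.2500 = -703.6250
edge 1: (3.5,10)→(7.5,9.5)  cross = 3.5·9.5 − 7.5·10 = -41.7500; (r_i+r_j)·cross = 11·-41.7500 = -459.2500
edge 2: (7.5,9.5)→(19.5,16.5)  cross = 7.5·16.5 − 19.5·9.5 = -61.5000; (r_i+r_j)·cross = 27·-61.5000 = -1660.5000
edge 3: (19.5,16.5)→(16.5,24.5)  cross = 19.5·24.5 − 16.5·16.5 = 205.5000; (r_i+r_j)·cross = 36·205.5000 = 7398.0000
edge 4: (16.5,24.5)→(4.5,38)  cross = 16.5·38 − 4.5·24.5 = 516.7500; (r_i+r_j)·cross = 21·516.7500 = 10851.7500
edge 5: (4.5,38)→(3,39.5)  cross = 4.5·39.5 − 3·38 = 63.7500; (r_i+r_j)·cross = 7.5·63.7500 = 478.1250
Σcross = 574.5000 → A = |Σcross|/2 = 287.2500 mm²
Σ(r_i+r_j)·cross = 15904.5000 → first moment M = |Σ|/6 = 2650.7500
R_c = M/A = 2650.7500/287.2500 = 9.2280 mm
θ = 90° = 1.570796 rad
V = θ·R_c·A = 1.570796·9.2280·287.2500 = 4163.788 mm³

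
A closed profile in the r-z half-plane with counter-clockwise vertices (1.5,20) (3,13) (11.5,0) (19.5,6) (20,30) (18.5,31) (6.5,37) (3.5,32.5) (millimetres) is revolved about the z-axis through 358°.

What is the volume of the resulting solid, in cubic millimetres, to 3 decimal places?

Volume = 35050.501 mm³

Profile (r,z), 8 vertices: (1.5,20) (3,13) (11.5,0) (19.5,6) (20,30) (18.5,31) (6.5,37) (3.5,32.5)
edge 0: (1.5,20)→(3,13)  cross = 1.5·13 − 3·20 = -40.5000; (r_i+r_j)·cross = 4.5·-40.5000 = -182.2500
edge 1: (3,13)→(11.5,0)  cross = 3·0 − 11.5·13 = -149.5000; (r_i+r_j)·cross = 14.5·-149.5000 = -2167.7500
edge 2: (11.5,0)→(19.5,6)  cross = 11.5·6 − 19.5·0 = 69.0000; (r_i+r_j)·cross = 31·69.0000 = 2139.0000
edge 3: (19.5,6)→(20,30)  cross = 19.5·30 − 20·6 = 465.0000; (r_i+r_j)·cross = 39.5·465.0000 = 18367.5000
edge 4: (20,30)→(18.5,31)  cross = 20·31 − 18.5·30 = 65.0000; (r_i+r_j)·cross = 38.5·65.0000 = 2502.5000
edge 5: (18.5,31)→(6.5,37)  cross = 18.5·37 − 6.5·31 = 483.0000; (r_i+r_j)·cross = 25·483.0000 = 12075.0000
edge 6: (6.5,37)→(3.5,32.5)  cross = 6.5·32.5 − 3.5·37 = 81.7500; (r_i+r_j)·cross = 10·81.7500 = 817.5000
edge 7: (3.5,32.5)→(1.5,20)  cross = 3.5·20 − 1.5·32.5 = 21.2500; (r_i+r_j)·cross = 5·21.2500 = 106.2500
Σcross = 995.0000 → A = |Σcross|/2 = 497.5000 mm²
Σ(r_i+r_j)·cross = 33657.7500 → first moment M = |Σ|/6 = 5609.6250
R_c = M/A = 5609.6250/497.5000 = 11.2756 mm
θ = 358° = 6.248279 rad
V = θ·R_c·A = 6.248279·11.2756·497.5000 = 35050.501 mm³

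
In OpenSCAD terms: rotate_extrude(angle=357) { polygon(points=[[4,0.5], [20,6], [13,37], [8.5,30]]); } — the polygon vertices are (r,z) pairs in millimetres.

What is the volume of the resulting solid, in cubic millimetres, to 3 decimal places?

Profile (r,z), 4 vertices: (4,0.5) (20,6) (13,37) (8.5,30)
edge 0: (4,0.5)→(20,6)  cross = 4·6 − 20·0.5 = 14.0000; (r_i+r_j)·cross = 24·14.0000 = 336.0000
edge 1: (20,6)→(13,37)  cross = 20·37 − 13·6 = 662.0000; (r_i+r_j)·cross = 33·662.0000 = 21846.0000
edge 2: (13,37)→(8.5,30)  cross = 13·30 − 8.5·37 = 75.5000; (r_i+r_j)·cross = 21.5·75.5000 = 1623.2500
edge 3: (8.5,30)→(4,0.5)  cross = 8.5·0.5 − 4·30 = -115.7500; (r_i+r_j)·cross = 12.5·-115.7500 = -1446.8750
Σcross = 635.7500 → A = |Σcross|/2 = 317.8750 mm²
Σ(r_i+r_j)·cross = 22358.3750 → first moment M = |Σ|/6 = 3726.3958
R_c = M/A = 3726.3958/317.8750 = 11.7228 mm
θ = 357° = 6.230825 rad
V = θ·R_c·A = 6.230825·11.7228·317.8750 = 23218.522 mm³

Volume = 23218.522 mm³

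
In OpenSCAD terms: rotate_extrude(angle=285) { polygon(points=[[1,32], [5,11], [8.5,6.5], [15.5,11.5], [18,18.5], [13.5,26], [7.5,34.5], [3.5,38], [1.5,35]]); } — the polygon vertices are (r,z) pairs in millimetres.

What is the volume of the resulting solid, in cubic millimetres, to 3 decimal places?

Profile (r,z), 9 vertices: (1,32) (5,11) (8.5,6.5) (15.5,11.5) (18,18.5) (13.5,26) (7.5,34.5) (3.5,38) (1.5,35)
edge 0: (1,32)→(5,11)  cross = 1·11 − 5·32 = -149.0000; (r_i+r_j)·cross = 6·-149.0000 = -894.0000
edge 1: (5,11)→(8.5,6.5)  cross = 5·6.5 − 8.5·11 = -61.0000; (r_i+r_j)·cross = 13.5·-61.0000 = -823.5000
edge 2: (8.5,6.5)→(15.5,11.5)  cross = 8.5·11.5 − 15.5·6.5 = -3.0000; (r_i+r_j)·cross = 24·-3.0000 = -72.0000
edge 3: (15.5,11.5)→(18,18.5)  cross = 15.5·18.5 − 18·11.5 = 79.7500; (r_i+r_j)·cross = 33.5·79.7500 = 2671.6250
edge 4: (18,18.5)→(13.5,26)  cross = 18·26 − 13.5·18.5 = 218.2500; (r_i+r_j)·cross = 31.5·218.2500 = 6874.8750
edge 5: (13.5,26)→(7.5,34.5)  cross = 13.5·34.5 − 7.5·26 = 270.7500; (r_i+r_j)·cross = 21·270.7500 = 5685.7500
edge 6: (7.5,34.5)→(3.5,38)  cross = 7.5·38 − 3.5·34.5 = 164.2500; (r_i+r_j)·cross = 11·164.2500 = 1806.7500
edge 7: (3.5,38)→(1.5,35)  cross = 3.5·35 − 1.5·38 = 65.5000; (r_i+r_j)·cross = 5·65.5000 = 327.5000
edge 8: (1.5,35)→(1,32)  cross = 1.5·32 − 1·35 = 13.0000; (r_i+r_j)·cross = 2.5·13.0000 = 32.5000
Σcross = 598.5000 → A = |Σcross|/2 = 299.2500 mm²
Σ(r_i+r_j)·cross = 15609.5000 → first moment M = |Σ|/6 = 2601.5833
R_c = M/A = 2601.5833/299.2500 = 8.6937 mm
θ = 285° = 4.974188 rad
V = θ·R_c·A = 4.974188·8.6937·299.2500 = 12940.766 mm³

Volume = 12940.766 mm³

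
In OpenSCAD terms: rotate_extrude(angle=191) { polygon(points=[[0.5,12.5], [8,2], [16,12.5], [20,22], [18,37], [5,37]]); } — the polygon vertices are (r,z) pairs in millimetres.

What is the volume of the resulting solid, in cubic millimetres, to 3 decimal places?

Profile (r,z), 6 vertices: (0.5,12.5) (8,2) (16,12.5) (20,22) (18,37) (5,37)
edge 0: (0.5,12.5)→(8,2)  cross = 0.5·2 − 8·12.5 = -99.0000; (r_i+r_j)·cross = 8.5·-99.0000 = -841.5000
edge 1: (8,2)→(16,12.5)  cross = 8·12.5 − 16·2 = 68.0000; (r_i+r_j)·cross = 24·68.0000 = 1632.0000
edge 2: (16,12.5)→(20,22)  cross = 16·22 − 20·12.5 = 102.0000; (r_i+r_j)·cross = 36·102.0000 = 3672.0000
edge 3: (20,22)→(18,37)  cross = 20·37 − 18·22 = 344.0000; (r_i+r_j)·cross = 38·344.0000 = 13072.0000
edge 4: (18,37)→(5,37)  cross = 18·37 − 5·37 = 481.0000; (r_i+r_j)·cross = 23·481.0000 = 11063.0000
edge 5: (5,37)→(0.5,12.5)  cross = 5·12.5 − 0.5·37 = 44.0000; (r_i+r_j)·cross = 5.5·44.0000 = 242.0000
Σcross = 940.0000 → A = |Σcross|/2 = 470.0000 mm²
Σ(r_i+r_j)·cross = 28839.5000 → first moment M = |Σ|/6 = 4806.5833
R_c = M/A = 4806.5833/470.0000 = 10.2268 mm
θ = 191° = 3.333579 rad
V = θ·R_c·A = 3.333579·10.2268·470.0000 = 16023.125 mm³

Volume = 16023.125 mm³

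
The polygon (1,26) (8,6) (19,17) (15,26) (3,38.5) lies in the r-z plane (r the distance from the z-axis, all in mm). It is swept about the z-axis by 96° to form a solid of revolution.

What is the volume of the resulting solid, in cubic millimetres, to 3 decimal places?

Profile (r,z), 5 vertices: (1,26) (8,6) (19,17) (15,26) (3,38.5)
edge 0: (1,26)→(8,6)  cross = 1·6 − 8·26 = -202.0000; (r_i+r_j)·cross = 9·-202.0000 = -1818.0000
edge 1: (8,6)→(19,17)  cross = 8·17 − 19·6 = 22.0000; (r_i+r_j)·cross = 27·22.0000 = 594.0000
edge 2: (19,17)→(15,26)  cross = 19·26 − 15·17 = 239.0000; (r_i+r_j)·cross = 34·239.0000 = 8126.0000
edge 3: (15,26)→(3,38.5)  cross = 15·38.5 − 3·26 = 499.5000; (r_i+r_j)·cross = 18·499.5000 = 8991.0000
edge 4: (3,38.5)→(1,26)  cross = 3·26 − 1·38.5 = 39.5000; (r_i+r_j)·cross = 4·39.5000 = 158.0000
Σcross = 598.0000 → A = |Σcross|/2 = 299.0000 mm²
Σ(r_i+r_j)·cross = 16051.0000 → first moment M = |Σ|/6 = 2675.1667
R_c = M/A = 2675.1667/299.0000 = 8.9470 mm
θ = 96° = 1.675516 rad
V = θ·R_c·A = 1.675516·8.9470·299.0000 = 4482.285 mm³

Volume = 4482.285 mm³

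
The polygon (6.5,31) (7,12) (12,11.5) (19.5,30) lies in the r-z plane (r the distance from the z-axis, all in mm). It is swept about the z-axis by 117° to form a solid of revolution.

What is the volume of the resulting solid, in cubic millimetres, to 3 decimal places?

Profile (r,z), 4 vertices: (6.5,31) (7,12) (12,11.5) (19.5,30)
edge 0: (6.5,31)→(7,12)  cross = 6.5·12 − 7·31 = -139.0000; (r_i+r_j)·cross = 13.5·-139.0000 = -1876.5000
edge 1: (7,12)→(12,11.5)  cross = 7·11.5 − 12·12 = -63.5000; (r_i+r_j)·cross = 19·-63.5000 = -1206.5000
edge 2: (12,11.5)→(19.5,30)  cross = 12·30 − 19.5·11.5 = 135.7500; (r_i+r_j)·cross = 31.5·135.7500 = 4276.1250
edge 3: (19.5,30)→(6.5,31)  cross = 19.5·31 − 6.5·30 = 409.5000; (r_i+r_j)·cross = 26·409.5000 = 10647.0000
Σcross = 342.7500 → A = |Σcross|/2 = 171.3750 mm²
Σ(r_i+r_j)·cross = 11840.1250 → first moment M = |Σ|/6 = 1973.3542
R_c = M/A = 1973.3542/171.3750 = 11.5148 mm
θ = 117° = 2.042035 rad
V = θ·R_c·A = 2.042035·11.5148·171.3750 = 4029.659 mm³

Volume = 4029.659 mm³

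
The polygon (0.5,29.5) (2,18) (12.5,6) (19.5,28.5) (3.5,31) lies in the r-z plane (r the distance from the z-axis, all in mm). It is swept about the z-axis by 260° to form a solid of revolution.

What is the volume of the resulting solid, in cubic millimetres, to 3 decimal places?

Volume = 12405.553 mm³

Profile (r,z), 5 vertices: (0.5,29.5) (2,18) (12.5,6) (19.5,28.5) (3.5,31)
edge 0: (0.5,29.5)→(2,18)  cross = 0.5·18 − 2·29.5 = -50.0000; (r_i+r_j)·cross = 2.5·-50.0000 = -125.0000
edge 1: (2,18)→(12.5,6)  cross = 2·6 − 12.5·18 = -213.0000; (r_i+r_j)·cross = 14.5·-213.0000 = -3088.5000
edge 2: (12.5,6)→(19.5,28.5)  cross = 12.5·28.5 − 19.5·6 = 239.2500; (r_i+r_j)·cross = 32·239.2500 = 7656.0000
edge 3: (19.5,28.5)→(3.5,31)  cross = 19.5·31 − 3.5·28.5 = 504.7500; (r_i+r_j)·cross = 23·504.7500 = 11609.2500
edge 4: (3.5,31)→(0.5,29.5)  cross = 3.5·29.5 − 0.5·31 = 87.7500; (r_i+r_j)·cross = 4·87.7500 = 351.0000
Σcross = 568.7500 → A = |Σcross|/2 = 284.3750 mm²
Σ(r_i+r_j)·cross = 16402.7500 → first moment M = |Σ|/6 = 2733.7917
R_c = M/A = 2733.7917/284.3750 = 9.6133 mm
θ = 260° = 4.537856 rad
V = θ·R_c·A = 4.537856·9.6133·284.3750 = 12405.553 mm³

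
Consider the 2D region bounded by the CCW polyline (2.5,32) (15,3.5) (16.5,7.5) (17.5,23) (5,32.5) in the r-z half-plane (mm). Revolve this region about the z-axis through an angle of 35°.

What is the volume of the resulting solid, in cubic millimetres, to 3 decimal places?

Volume = 1294.856 mm³

Profile (r,z), 5 vertices: (2.5,32) (15,3.5) (16.5,7.5) (17.5,23) (5,32.5)
edge 0: (2.5,32)→(15,3.5)  cross = 2.5·3.5 − 15·32 = -471.2500; (r_i+r_j)·cross = 17.5·-471.2500 = -8246.8750
edge 1: (15,3.5)→(16.5,7.5)  cross = 15·7.5 − 16.5·3.5 = 54.7500; (r_i+r_j)·cross = 31.5·54.7500 = 1724.6250
edge 2: (16.5,7.5)→(17.5,23)  cross = 16.5·23 − 17.5·7.5 = 248.2500; (r_i+r_j)·cross = 34·248.2500 = 8440.5000
edge 3: (17.5,23)→(5,32.5)  cross = 17.5·32.5 − 5·23 = 453.7500; (r_i+r_j)·cross = 22.5·453.7500 = 10209.3750
edge 4: (5,32.5)→(2.5,32)  cross = 5·32 − 2.5·32.5 = 78.7500; (r_i+r_j)·cross = 7.5·78.7500 = 590.6250
Σcross = 364.2500 → A = |Σcross|/2 = 182.1250 mm²
Σ(r_i+r_j)·cross = 12718.2500 → first moment M = |Σ|/6 = 2119.7083
R_c = M/A = 2119.7083/182.1250 = 11.6388 mm
θ = 35° = 0.610865 rad
V = θ·R_c·A = 0.610865·11.6388·182.1250 = 1294.856 mm³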